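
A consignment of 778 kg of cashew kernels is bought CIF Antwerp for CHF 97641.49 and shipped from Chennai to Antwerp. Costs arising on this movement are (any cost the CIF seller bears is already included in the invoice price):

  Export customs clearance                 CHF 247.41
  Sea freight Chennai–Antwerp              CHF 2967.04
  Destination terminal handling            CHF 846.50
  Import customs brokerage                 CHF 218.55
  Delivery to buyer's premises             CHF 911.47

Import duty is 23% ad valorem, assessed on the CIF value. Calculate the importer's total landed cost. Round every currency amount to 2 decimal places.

Total landed cost: CHF 122075.55

CIF: the seller pays costs through ocean freight and marine insurance to the destination port.
Already in the invoice (seller's account under CIF): export clearance, freight — exclude.
The CIF price already equals the CIF value: 97641.49
Import duty = 97641.49 × 23% = 22457.54
Buyer bears: destination terminal 846.50 + brokerage 218.55 + delivery 911.47 + duty 22457.54 = 24434.06
Landed cost = invoice 97641.49 + 24434.06 = 122075.55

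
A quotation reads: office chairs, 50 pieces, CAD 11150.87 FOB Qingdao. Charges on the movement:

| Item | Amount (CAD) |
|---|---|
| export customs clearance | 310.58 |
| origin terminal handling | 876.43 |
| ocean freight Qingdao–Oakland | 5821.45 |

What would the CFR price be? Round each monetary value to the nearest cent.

CFR price: CAD 16972.32

Not relevant to the conversion: origin terminal, export clearance — on the seller under both FOB and CFR; already in the FOB price and stays in the CFR price.
From FOB to CFR, the seller additionally bears: freight.
CFR price = 11150.87 + 5821.45 = 16972.32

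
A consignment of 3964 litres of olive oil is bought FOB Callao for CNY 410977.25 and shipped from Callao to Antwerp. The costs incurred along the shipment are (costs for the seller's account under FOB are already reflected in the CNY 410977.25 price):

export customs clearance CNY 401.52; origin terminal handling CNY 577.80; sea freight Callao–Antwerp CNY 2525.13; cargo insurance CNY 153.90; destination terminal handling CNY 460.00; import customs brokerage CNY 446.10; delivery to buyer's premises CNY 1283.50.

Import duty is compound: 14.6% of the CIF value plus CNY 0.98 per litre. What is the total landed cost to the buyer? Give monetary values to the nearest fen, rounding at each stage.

Total landed cost: CNY 480124.42

FOB: the seller bears costs until goods are on board at the origin port; the buyer bears freight, insurance and all costs thereafter.
Already in the invoice (seller's account under FOB): export clearance, origin terminal — exclude.
CIF value = FOB price + freight + insurance = 410977.25 + 2525.13 + 153.90 = 413656.28
Ad valorem component: 413656.28 × 14.6% = 60393.82
Specific component: 3964 × 0.98 = 3884.72
Import duty = 60393.82 + 3884.72 = 64278.54
Buyer bears: freight 2525.13 + insurance 153.90 + destination terminal 460.00 + brokerage 446.10 + delivery 1283.50 + duty 64278.54 = 69147.17
Landed cost = invoice 410977.25 + 69147.17 = 480124.42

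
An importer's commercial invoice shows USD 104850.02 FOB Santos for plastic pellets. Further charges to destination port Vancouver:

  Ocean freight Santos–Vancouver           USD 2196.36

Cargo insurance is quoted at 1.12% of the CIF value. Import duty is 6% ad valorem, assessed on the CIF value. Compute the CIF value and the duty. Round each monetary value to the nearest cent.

Let C be the CIF value. C = FOB price + freight + 1.12% × C
C − 1.12% × C = 104850.02 + 2196.36
0.9888 × C = 107046.38
C = 107046.38 / 0.9888 = 108258.88
Insurance premium = 1.12% × 108258.88 = 1212.50
Import duty = 108258.88 × 6% = 6495.53

CIF value: USD 108258.88; import duty: USD 6495.53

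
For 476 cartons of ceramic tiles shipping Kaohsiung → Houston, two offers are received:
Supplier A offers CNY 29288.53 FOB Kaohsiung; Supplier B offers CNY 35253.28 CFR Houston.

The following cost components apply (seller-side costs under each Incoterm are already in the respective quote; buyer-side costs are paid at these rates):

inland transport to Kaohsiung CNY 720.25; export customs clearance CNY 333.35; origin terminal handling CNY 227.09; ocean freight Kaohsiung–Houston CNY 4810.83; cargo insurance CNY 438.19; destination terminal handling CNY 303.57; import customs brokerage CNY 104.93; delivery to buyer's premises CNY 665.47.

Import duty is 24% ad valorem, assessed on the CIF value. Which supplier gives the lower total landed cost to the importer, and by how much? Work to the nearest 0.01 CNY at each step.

Supplier A (FOB):
CIF value = FOB price + freight + insurance = 29288.53 + 4810.83 + 438.19 = 34537.55
Import duty = 34537.55 × 24% = 8289.01
Buyer bears (A): 4810.83 + 438.19 + 303.57 + 104.93 + 665.47 = 6322.99
Landed cost (A) = invoice 29288.53 + 6322.99 + duty 8289.01 = 43900.53
Supplier B (CFR):
CIF value = CFR price + insurance = 35253.28 + 438.19 = 35691.47
Import duty = 35691.47 × 24% = 8565.95
Buyer bears (B): 438.19 + 303.57 + 104.93 + 665.47 = 1512.16
Landed cost (B) = invoice 35253.28 + 1512.16 + duty 8565.95 = 45331.39
Difference = |43900.53 − 45331.39| = 1430.86

Supplier A is cheaper by CNY 1430.86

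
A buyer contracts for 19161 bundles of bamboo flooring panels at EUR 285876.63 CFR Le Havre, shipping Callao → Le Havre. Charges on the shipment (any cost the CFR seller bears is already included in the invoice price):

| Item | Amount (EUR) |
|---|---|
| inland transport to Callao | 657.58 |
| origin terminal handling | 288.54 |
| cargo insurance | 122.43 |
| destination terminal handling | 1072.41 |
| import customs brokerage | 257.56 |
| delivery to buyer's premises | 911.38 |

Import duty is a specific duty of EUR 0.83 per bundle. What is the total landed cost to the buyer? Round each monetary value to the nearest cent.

Total landed cost: EUR 304144.04

CFR: the seller pays costs through ocean freight to the destination port, but not insurance.
Already in the invoice (seller's account under CFR): inland to port, origin terminal — exclude.
CIF value = CFR price + insurance = 285876.63 + 122.43 = 285999.06
Import duty = 19161 × 0.83 = 15903.63
Buyer bears: insurance 122.43 + destination terminal 1072.41 + brokerage 257.56 + delivery 911.38 + duty 15903.63 = 18267.41
Landed cost = invoice 285876.63 + 18267.41 = 304144.04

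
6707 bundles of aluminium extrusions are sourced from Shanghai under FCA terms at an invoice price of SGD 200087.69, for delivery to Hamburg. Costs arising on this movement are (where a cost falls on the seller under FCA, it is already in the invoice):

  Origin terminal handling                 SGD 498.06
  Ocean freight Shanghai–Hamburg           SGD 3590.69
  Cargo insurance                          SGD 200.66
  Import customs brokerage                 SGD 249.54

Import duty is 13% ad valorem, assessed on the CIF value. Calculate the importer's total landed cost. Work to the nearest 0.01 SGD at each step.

FCA: the seller delivers export-cleared goods to the carrier; the buyer bears costs from that point.
CIF value = FCA price + origin terminal + freight + insurance = 200087.69 + 498.06 + 3590.69 + 200.66 = 204377.10
Import duty = 204377.10 × 13% = 26569.02
Buyer bears: origin terminal 498.06 + freight 3590.69 + insurance 200.66 + brokerage 249.54 + duty 26569.02 = 31107.97
Landed cost = invoice 200087.69 + 31107.97 = 231195.66

Total landed cost: SGD 231195.66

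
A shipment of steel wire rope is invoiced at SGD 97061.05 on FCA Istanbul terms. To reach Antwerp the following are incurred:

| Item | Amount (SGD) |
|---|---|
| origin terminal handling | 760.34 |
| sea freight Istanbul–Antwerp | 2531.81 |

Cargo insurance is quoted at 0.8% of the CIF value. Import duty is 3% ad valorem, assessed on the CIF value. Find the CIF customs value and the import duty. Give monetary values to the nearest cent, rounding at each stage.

CIF value: SGD 101162.50; import duty: SGD 3034.88

Let C be the CIF value. C = FCA price + pre-shipment costs + freight + 0.8% × C
C − 0.8% × C = 97061.05 + 760.34 + 2531.81
0.992 × C = 100353.20
C = 100353.20 / 0.992 = 101162.50
Insurance premium = 0.8% × 101162.50 = 809.30
Import duty = 101162.50 × 3% = 3034.88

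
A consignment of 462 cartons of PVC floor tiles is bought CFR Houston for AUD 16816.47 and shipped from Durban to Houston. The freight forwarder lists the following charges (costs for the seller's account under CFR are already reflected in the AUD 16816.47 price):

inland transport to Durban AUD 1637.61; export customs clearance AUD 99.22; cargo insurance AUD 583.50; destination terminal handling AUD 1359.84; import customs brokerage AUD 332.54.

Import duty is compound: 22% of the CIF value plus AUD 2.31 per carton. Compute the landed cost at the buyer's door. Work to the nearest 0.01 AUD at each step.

CFR: the seller pays costs through ocean freight to the destination port, but not insurance.
Already in the invoice (seller's account under CFR): inland to port, export clearance — exclude.
CIF value = CFR price + insurance = 16816.47 + 583.50 = 17399.97
Ad valorem component: 17399.97 × 22% = 3827.99
Specific component: 462 × 2.31 = 1067.22
Import duty = 3827.99 + 1067.22 = 4895.21
Buyer bears: insurance 583.50 + destination terminal 1359.84 + brokerage 332.54 + duty 4895.21 = 7171.09
Landed cost = invoice 16816.47 + 7171.09 = 23987.56

Total landed cost: AUD 23987.56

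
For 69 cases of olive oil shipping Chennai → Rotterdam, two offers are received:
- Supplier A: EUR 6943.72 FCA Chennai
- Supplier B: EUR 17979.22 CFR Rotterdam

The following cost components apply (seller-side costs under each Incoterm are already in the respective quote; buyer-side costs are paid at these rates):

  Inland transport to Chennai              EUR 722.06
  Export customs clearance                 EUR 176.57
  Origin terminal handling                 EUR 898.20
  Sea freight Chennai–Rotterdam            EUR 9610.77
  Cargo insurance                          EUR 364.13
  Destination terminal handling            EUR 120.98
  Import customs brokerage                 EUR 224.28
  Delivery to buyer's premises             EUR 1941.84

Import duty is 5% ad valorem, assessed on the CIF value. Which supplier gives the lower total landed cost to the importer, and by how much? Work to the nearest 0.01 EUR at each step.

Supplier A is cheaper by EUR 552.86

Supplier A (FCA):
CIF value = FCA price + origin terminal + freight + insurance = 6943.72 + 898.20 + 9610.77 + 364.13 = 17816.82
Import duty = 17816.82 × 5% = 890.84
Buyer bears (A): 898.20 + 9610.77 + 364.13 + 120.98 + 224.28 + 1941.84 = 13160.20
Landed cost (A) = invoice 6943.72 + 13160.20 + duty 890.84 = 20994.76
Supplier B (CFR):
CIF value = CFR price + insurance = 17979.22 + 364.13 = 18343.35
Import duty = 18343.35 × 5% = 917.17
Buyer bears (B): 364.13 + 120.98 + 224.28 + 1941.84 = 2651.23
Landed cost (B) = invoice 17979.22 + 2651.23 + duty 917.17 = 21547.62
Difference = |20994.76 − 21547.62| = 552.86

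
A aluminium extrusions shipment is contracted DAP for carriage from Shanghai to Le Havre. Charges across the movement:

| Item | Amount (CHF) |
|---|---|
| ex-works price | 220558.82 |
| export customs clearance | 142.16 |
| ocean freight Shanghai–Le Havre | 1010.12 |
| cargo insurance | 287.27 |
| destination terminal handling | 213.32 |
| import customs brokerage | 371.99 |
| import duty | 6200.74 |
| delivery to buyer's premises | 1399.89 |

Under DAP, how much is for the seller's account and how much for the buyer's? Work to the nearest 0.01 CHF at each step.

DAP: the seller bears all costs to the named destination except import duty and clearance.
Seller's account: goods 220558.82 + export clearance 142.16 + freight 1010.12 + insurance 287.27 + destination terminal 213.32 + delivery 1399.89 = 223611.58
Buyer's account: brokerage 371.99 + duty 6200.74 = 6572.73

Seller: CHF 223611.58; buyer: CHF 6572.73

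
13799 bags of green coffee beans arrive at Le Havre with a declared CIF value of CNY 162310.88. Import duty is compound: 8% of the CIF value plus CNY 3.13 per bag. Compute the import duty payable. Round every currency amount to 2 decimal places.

Import duty: CNY 56175.74

Ad valorem component: 162310.88 × 8% = 12984.87
Specific component: 13799 × 3.13 = 43190.87
Import duty = 12984.87 + 43190.87 = 56175.74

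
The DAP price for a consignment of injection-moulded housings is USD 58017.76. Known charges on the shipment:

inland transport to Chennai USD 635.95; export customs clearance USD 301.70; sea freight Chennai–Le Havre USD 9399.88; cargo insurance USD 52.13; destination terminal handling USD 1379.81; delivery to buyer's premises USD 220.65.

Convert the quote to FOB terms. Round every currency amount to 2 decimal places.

Not relevant to the conversion: export clearance, inland to port — on the seller under both DAP and FOB; already in the DAP price and stays in the FOB price.
From DAP to FOB, the seller no longer bears: freight, insurance, destination terminal, delivery.
FOB price = 58017.76 − 9399.88 − 52.13 − 1379.81 − 220.65 = 46965.29

FOB price: USD 46965.29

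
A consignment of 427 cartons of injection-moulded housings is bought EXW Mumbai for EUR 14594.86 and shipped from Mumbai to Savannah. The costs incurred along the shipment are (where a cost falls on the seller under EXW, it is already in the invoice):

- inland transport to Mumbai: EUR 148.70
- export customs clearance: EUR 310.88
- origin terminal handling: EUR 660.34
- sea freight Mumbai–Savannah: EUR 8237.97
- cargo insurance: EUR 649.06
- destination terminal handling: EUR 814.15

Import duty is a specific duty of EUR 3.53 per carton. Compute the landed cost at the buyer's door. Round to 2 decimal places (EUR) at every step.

EXW: the seller makes goods available at their premises; the buyer bears all onward costs.
CIF value = EXW price + inland to port + export clearance + origin terminal + freight + insurance = 14594.86 + 148.70 + 310.88 + 660.34 + 8237.97 + 649.06 = 24601.81
Import duty = 427 × 3.53 = 1507.31
Buyer bears: inland to port 148.70 + export clearance 310.88 + origin terminal 660.34 + freight 8237.97 + insurance 649.06 + destination terminal 814.15 + duty 1507.31 = 12328.41
Landed cost = invoice 14594.86 + 12328.41 = 26923.27

Total landed cost: EUR 26923.27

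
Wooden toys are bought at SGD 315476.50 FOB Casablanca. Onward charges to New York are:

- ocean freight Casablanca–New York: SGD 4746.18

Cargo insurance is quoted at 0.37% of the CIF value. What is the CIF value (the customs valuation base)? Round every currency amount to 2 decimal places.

CIF value: SGD 321411.90

Let C be the CIF value. C = FOB price + freight + 0.37% × C
C − 0.37% × C = 315476.50 + 4746.18
0.9963 × C = 320222.68
C = 320222.68 / 0.9963 = 321411.90
Insurance premium = 0.37% × 321411.90 = 1189.22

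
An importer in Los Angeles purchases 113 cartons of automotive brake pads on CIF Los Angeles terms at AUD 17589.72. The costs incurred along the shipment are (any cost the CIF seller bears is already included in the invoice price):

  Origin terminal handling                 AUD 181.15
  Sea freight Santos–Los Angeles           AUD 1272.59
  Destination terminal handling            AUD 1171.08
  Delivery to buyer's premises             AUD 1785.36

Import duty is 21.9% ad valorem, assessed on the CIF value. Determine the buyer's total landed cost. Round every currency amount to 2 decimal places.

Total landed cost: AUD 24398.31

CIF: the seller pays costs through ocean freight and marine insurance to the destination port.
Already in the invoice (seller's account under CIF): origin terminal, freight — exclude.
The CIF price already equals the CIF value: 17589.72
Import duty = 17589.72 × 21.9% = 3852.15
Buyer bears: destination terminal 1171.08 + delivery 1785.36 + duty 3852.15 = 6808.59
Landed cost = invoice 17589.72 + 6808.59 = 24398.31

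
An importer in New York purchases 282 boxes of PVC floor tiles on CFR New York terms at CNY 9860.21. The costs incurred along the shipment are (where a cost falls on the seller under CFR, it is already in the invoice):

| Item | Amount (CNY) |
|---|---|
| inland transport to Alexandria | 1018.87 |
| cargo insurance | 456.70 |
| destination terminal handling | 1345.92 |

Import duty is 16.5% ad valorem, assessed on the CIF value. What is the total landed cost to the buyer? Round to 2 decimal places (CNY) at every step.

CFR: the seller pays costs through ocean freight to the destination port, but not insurance.
Already in the invoice (seller's account under CFR): inland to port — exclude.
CIF value = CFR price + insurance = 9860.21 + 456.70 = 10316.91
Import duty = 10316.91 × 16.5% = 1702.29
Buyer bears: insurance 456.70 + destination terminal 1345.92 + duty 1702.29 = 3504.91
Landed cost = invoice 9860.21 + 3504.91 = 13365.12

Total landed cost: CNY 13365.12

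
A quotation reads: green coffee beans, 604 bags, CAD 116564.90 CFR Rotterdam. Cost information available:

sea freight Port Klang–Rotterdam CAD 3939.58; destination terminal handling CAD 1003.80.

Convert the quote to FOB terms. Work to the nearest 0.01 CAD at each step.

FOB price: CAD 112625.32

Not relevant to the conversion: destination terminal — on the buyer under both terms; not part of either seller's price.
From CFR to FOB, the seller no longer bears: freight.
FOB price = 116564.90 − 3939.58 = 112625.32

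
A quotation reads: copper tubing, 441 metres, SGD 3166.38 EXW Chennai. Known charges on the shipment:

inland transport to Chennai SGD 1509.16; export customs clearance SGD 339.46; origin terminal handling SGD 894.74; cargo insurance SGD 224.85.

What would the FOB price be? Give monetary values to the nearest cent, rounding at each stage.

Not relevant to the conversion: insurance — on the buyer under both terms; not part of either seller's price.
From EXW to FOB, the seller additionally bears: inland to port, export clearance, origin terminal.
FOB price = 3166.38 + 1509.16 + 339.46 + 894.74 = 5909.74

FOB price: SGD 5909.74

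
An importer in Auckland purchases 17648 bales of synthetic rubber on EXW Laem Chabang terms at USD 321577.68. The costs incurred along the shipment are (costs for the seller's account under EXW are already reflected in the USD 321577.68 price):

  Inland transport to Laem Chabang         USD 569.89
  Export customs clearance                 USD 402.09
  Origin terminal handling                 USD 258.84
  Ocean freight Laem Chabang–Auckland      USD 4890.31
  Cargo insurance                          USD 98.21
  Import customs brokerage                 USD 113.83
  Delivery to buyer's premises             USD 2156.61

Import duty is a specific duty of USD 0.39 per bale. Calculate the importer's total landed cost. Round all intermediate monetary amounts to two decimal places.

Total landed cost: USD 336950.18

EXW: the seller makes goods available at their premises; the buyer bears all onward costs.
CIF value = EXW price + inland to port + export clearance + origin terminal + freight + insurance = 321577.68 + 569.89 + 402.09 + 258.84 + 4890.31 + 98.21 = 327797.02
Import duty = 17648 × 0.39 = 6882.72
Buyer bears: inland to port 569.89 + export clearance 402.09 + origin terminal 258.84 + freight 4890.31 + insurance 98.21 + brokerage 113.83 + delivery 2156.61 + duty 6882.72 = 15372.50
Landed cost = invoice 321577.68 + 15372.50 = 336950.18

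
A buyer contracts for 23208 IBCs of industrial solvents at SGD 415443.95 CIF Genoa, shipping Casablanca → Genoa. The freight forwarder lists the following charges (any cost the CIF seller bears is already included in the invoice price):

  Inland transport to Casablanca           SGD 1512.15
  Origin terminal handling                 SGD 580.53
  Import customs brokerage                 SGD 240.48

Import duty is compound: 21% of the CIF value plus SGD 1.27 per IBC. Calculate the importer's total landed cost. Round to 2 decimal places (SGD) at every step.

CIF: the seller pays costs through ocean freight and marine insurance to the destination port.
Already in the invoice (seller's account under CIF): inland to port, origin terminal — exclude.
The CIF price already equals the CIF value: 415443.95
Ad valorem component: 415443.95 × 21% = 87243.23
Specific component: 23208 × 1.27 = 29474.16
Import duty = 87243.23 + 29474.16 = 116717.39
Buyer bears: brokerage 240.48 + duty 116717.39 = 116957.87
Landed cost = invoice 415443.95 + 116957.87 = 532401.82

Total landed cost: SGD 532401.82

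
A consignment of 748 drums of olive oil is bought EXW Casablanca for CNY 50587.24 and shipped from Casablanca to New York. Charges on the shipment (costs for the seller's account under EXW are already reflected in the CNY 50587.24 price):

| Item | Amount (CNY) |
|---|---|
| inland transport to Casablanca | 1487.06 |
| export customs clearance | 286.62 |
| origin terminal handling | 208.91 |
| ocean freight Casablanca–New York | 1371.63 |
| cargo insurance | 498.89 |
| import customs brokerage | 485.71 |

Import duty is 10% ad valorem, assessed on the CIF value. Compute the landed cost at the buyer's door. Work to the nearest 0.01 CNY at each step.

EXW: the seller makes goods available at their premises; the buyer bears all onward costs.
CIF value = EXW price + inland to port + export clearance + origin terminal + freight + insurance = 50587.24 + 1487.06 + 286.62 + 208.91 + 1371.63 + 498.89 = 54440.35
Import duty = 54440.35 × 10% = 5444.04
Buyer bears: inland to port 1487.06 + export clearance 286.62 + origin terminal 208.91 + freight 1371.63 + insurance 498.89 + brokerage 485.71 + duty 5444.04 = 9782.86
Landed cost = invoice 50587.24 + 9782.86 = 60370.10

Total landed cost: CNY 60370.10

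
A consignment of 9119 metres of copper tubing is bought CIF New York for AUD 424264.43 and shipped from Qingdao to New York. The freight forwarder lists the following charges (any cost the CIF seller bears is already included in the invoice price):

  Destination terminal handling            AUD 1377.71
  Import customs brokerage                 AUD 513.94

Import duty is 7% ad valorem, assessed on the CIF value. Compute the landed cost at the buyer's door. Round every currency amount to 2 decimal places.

CIF: the seller pays costs through ocean freight and marine insurance to the destination port.
The CIF price already equals the CIF value: 424264.43
Import duty = 424264.43 × 7% = 29698.51
Buyer bears: destination terminal 1377.71 + brokerage 513.94 + duty 29698.51 = 31590.16
Landed cost = invoice 424264.43 + 31590.16 = 455854.59

Total landed cost: AUD 455854.59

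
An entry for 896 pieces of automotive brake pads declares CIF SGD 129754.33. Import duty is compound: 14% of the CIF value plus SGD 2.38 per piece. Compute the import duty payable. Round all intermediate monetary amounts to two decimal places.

Import duty: SGD 20298.09

Ad valorem component: 129754.33 × 14% = 18165.61
Specific component: 896 × 2.38 = 2132.48
Import duty = 18165.61 + 2132.48 = 20298.09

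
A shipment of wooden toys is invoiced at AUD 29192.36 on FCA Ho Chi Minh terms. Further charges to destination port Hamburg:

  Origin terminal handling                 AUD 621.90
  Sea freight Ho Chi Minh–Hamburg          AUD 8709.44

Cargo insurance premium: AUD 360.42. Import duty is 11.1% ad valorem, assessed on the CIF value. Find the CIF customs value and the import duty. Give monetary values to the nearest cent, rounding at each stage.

CIF value: AUD 38884.12; import duty: AUD 4316.14

CIF = FCA price + pre-shipment costs + freight + insurance
CIF = 29192.36 + 621.90 + 8709.44 + 360.42 = 38884.12
Import duty = 38884.12 × 11.1% = 4316.14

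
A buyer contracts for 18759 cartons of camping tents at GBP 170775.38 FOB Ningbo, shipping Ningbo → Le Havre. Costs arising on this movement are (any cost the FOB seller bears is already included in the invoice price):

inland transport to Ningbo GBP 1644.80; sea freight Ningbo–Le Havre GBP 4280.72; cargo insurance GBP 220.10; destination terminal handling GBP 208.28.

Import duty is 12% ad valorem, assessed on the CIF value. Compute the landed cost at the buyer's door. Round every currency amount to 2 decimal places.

FOB: the seller bears costs until goods are on board at the origin port; the buyer bears freight, insurance and all costs thereafter.
Already in the invoice (seller's account under FOB): inland to port — exclude.
CIF value = FOB price + freight + insurance = 170775.38 + 4280.72 + 220.10 = 175276.20
Import duty = 175276.20 × 12% = 21033.14
Buyer bears: freight 4280.72 + insurance 220.10 + destination terminal 208.28 + duty 21033.14 = 25742.24
Landed cost = invoice 170775.38 + 25742.24 = 196517.62

Total landed cost: GBP 196517.62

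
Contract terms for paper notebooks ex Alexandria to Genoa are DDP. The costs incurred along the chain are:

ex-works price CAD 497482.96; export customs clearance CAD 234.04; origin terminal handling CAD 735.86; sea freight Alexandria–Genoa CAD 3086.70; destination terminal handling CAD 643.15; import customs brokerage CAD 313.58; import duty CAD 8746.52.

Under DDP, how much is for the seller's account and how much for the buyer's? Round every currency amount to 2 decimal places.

DDP: the seller bears all costs including import duty.
Seller's account: goods 497482.96 + export clearance 234.04 + origin terminal 735.86 + freight 3086.70 + destination terminal 643.15 + brokerage 313.58 + duty 8746.52 = 511242.81
Buyer's account: 0.00

Seller: CAD 511242.81; buyer: CAD 0.00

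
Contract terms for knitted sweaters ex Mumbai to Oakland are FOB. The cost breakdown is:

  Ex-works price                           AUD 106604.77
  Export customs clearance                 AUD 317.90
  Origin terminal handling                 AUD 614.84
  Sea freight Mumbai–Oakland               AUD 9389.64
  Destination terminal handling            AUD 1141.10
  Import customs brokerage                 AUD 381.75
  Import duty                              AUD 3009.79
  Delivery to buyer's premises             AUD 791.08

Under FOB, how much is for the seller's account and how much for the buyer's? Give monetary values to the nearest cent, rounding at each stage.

Seller: AUD 107537.51; buyer: AUD 14713.36

FOB: the seller bears costs until goods are on board at the origin port; the buyer bears freight, insurance and all costs thereafter.
Seller's account: goods 106604.77 + export clearance 317.90 + origin terminal 614.84 = 107537.51
Buyer's account: freight 9389.64 + destination terminal 1141.10 + brokerage 381.75 + duty 3009.79 + delivery 791.08 = 14713.36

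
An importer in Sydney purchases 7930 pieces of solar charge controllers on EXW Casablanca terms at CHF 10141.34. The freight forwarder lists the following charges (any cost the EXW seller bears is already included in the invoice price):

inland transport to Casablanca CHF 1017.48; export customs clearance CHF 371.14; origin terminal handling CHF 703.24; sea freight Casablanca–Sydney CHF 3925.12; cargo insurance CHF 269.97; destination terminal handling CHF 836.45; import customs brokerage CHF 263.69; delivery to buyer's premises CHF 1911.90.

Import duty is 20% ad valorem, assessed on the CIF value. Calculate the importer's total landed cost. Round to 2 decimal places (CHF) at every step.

EXW: the seller makes goods available at their premises; the buyer bears all onward costs.
CIF value = EXW price + inland to port + export clearance + origin terminal + freight + insurance = 10141.34 + 1017.48 + 371.14 + 703.24 + 3925.12 + 269.97 = 16428.29
Import duty = 16428.29 × 20% = 3285.66
Buyer bears: inland to port 1017.48 + export clearance 371.14 + origin terminal 703.24 + freight 3925.12 + insurance 269.97 + destination terminal 836.45 + brokerage 263.69 + delivery 1911.90 + duty 3285.66 = 12584.65
Landed cost = invoice 10141.34 + 12584.65 = 22725.99

Total landed cost: CHF 22725.99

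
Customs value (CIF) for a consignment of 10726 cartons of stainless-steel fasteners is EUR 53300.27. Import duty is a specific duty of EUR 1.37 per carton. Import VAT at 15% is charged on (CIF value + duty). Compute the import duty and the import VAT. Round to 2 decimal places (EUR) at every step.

Import duty = 10726 × 1.37 = 14694.62
VAT base = CIF + duty = 53300.27 + 14694.62 = 67994.89
Import VAT = 67994.89 × 15% = 10199.23

Import duty: EUR 14694.62; import VAT: EUR 10199.23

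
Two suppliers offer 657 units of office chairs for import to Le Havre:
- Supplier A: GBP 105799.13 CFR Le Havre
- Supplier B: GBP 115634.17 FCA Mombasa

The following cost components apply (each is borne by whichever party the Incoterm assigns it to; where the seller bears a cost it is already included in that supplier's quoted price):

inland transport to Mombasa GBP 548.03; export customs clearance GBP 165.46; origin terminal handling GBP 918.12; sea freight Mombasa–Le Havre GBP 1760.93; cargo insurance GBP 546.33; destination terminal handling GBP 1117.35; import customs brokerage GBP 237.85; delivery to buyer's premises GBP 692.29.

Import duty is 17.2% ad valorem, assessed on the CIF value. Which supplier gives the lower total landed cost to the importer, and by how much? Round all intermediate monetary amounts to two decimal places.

Supplier A is cheaper by GBP 14666.51

Supplier A (CFR):
CIF value = CFR price + insurance = 105799.13 + 546.33 = 106345.46
Import duty = 106345.46 × 17.2% = 18291.42
Buyer bears (A): 546.33 + 1117.35 + 237.85 + 692.29 = 2593.82
Landed cost (A) = invoice 105799.13 + 2593.82 + duty 18291.42 = 126684.37
Supplier B (FCA):
CIF value = FCA price + origin terminal + freight + insurance = 115634.17 + 918.12 + 1760.93 + 546.33 = 118859.55
Import duty = 118859.55 × 17.2% = 20443.84
Buyer bears (B): 918.12 + 1760.93 + 546.33 + 1117.35 + 237.85 + 692.29 = 5272.87
Landed cost (B) = invoice 115634.17 + 5272.87 + duty 20443.84 = 141350.88
Difference = |126684.37 − 141350.88| = 14666.51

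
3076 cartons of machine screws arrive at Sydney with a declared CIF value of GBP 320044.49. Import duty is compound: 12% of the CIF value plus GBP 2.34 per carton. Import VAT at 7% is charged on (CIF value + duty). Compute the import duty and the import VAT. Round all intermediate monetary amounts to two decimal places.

Ad valorem component: 320044.49 × 12% = 38405.34
Specific component: 3076 × 2.34 = 7197.84
Import duty = 38405.34 + 7197.84 = 45603.18
VAT base = CIF + duty = 320044.49 + 45603.18 = 365647.67
Import VAT = 365647.67 × 7% = 25595.34

Import duty: GBP 45603.18; import VAT: GBP 25595.34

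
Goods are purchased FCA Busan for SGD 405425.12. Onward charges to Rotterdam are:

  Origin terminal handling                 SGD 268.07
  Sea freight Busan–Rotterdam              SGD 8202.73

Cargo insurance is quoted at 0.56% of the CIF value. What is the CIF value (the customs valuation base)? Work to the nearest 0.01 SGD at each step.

Let C be the CIF value. C = FCA price + pre-shipment costs + freight + 0.56% × C
C − 0.56% × C = 405425.12 + 268.07 + 8202.73
0.9944 × C = 413895.92
C = 413895.92 / 0.9944 = 416226.79
Insurance premium = 0.56% × 416226.79 = 2330.87

CIF value: SGD 416226.79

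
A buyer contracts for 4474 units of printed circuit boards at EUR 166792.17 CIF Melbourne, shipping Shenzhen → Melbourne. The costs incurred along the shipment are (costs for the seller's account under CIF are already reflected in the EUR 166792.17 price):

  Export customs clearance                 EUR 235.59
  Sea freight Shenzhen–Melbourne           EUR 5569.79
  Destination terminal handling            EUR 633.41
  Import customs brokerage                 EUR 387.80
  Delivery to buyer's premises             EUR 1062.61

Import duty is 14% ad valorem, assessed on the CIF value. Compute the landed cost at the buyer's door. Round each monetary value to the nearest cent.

Total landed cost: EUR 192226.89

CIF: the seller pays costs through ocean freight and marine insurance to the destination port.
Already in the invoice (seller's account under CIF): export clearance, freight — exclude.
The CIF price already equals the CIF value: 166792.17
Import duty = 166792.17 × 14% = 23350.90
Buyer bears: destination terminal 633.41 + brokerage 387.80 + delivery 1062.61 + duty 23350.90 = 25434.72
Landed cost = invoice 166792.17 + 25434.72 = 192226.89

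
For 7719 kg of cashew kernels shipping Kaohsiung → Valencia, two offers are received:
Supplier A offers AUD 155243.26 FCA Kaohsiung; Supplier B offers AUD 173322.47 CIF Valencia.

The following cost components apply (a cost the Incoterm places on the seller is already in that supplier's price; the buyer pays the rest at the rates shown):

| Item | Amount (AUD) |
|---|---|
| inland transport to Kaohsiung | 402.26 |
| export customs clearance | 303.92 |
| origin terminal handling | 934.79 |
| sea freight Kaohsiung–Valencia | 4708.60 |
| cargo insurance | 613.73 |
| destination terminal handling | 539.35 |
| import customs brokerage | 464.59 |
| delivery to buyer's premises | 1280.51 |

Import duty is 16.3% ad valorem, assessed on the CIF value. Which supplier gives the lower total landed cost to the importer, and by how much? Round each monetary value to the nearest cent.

Supplier A (FCA):
CIF value = FCA price + origin terminal + freight + insurance = 155243.26 + 934.79 + 4708.60 + 613.73 = 161500.38
Import duty = 161500.38 × 16.3% = 26324.56
Buyer bears (A): 934.79 + 4708.60 + 613.73 + 539.35 + 464.59 + 1280.51 = 8541.57
Landed cost (A) = invoice 155243.26 + 8541.57 + duty 26324.56 = 190109.39
Supplier B (CIF):
The CIF price already equals the CIF value: 173322.47
Import duty = 173322.47 × 16.3% = 28251.56
Buyer bears (B): 539.35 + 464.59 + 1280.51 = 2284.45
Landed cost (B) = invoice 173322.47 + 2284.45 + duty 28251.56 = 203858.48
Difference = |190109.39 − 203858.48| = 13749.09

Supplier A is cheaper by AUD 13749.09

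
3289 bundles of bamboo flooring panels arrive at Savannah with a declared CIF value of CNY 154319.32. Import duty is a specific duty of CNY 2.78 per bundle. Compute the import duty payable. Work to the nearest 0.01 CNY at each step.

Import duty = 3289 × 2.78 = 9143.42

Import duty: CNY 9143.42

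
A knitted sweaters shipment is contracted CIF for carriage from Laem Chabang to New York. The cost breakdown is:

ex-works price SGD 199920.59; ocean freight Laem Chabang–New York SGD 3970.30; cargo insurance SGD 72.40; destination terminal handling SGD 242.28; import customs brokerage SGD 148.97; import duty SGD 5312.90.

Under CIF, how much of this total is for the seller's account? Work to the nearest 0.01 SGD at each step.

CIF: the seller pays costs through ocean freight and marine insurance to the destination port.
Seller's account: goods 199920.59 + freight 3970.30 + insurance 72.40 = 203963.29
Buyer's account: destination terminal 242.28 + brokerage 148.97 + duty 5312.90 = 5704.15

Seller's account: SGD 203963.29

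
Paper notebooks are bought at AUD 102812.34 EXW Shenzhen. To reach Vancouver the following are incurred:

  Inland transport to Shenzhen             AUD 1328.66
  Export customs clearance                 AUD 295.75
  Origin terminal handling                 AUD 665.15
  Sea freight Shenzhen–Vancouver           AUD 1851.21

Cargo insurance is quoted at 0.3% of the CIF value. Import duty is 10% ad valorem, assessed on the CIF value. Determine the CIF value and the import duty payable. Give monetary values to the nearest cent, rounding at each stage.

Let C be the CIF value. C = EXW price + pre-shipment costs + freight + 0.3% × C
C − 0.3% × C = 102812.34 + 1328.66 + 295.75 + 665.15 + 1851.21
0.997 × C = 106953.11
C = 106953.11 / 0.997 = 107274.93
Insurance premium = 0.3% × 107274.93 = 321.82
Import duty = 107274.93 × 10% = 10727.49

CIF value: AUD 107274.93; import duty: AUD 10727.49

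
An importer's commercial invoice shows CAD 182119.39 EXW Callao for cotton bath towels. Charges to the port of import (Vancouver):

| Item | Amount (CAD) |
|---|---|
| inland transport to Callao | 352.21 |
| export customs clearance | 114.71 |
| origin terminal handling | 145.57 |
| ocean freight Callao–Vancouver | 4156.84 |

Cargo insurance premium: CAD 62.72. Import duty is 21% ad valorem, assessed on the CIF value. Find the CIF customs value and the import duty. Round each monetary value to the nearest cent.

CIF value: CAD 186951.44; import duty: CAD 39259.80

CIF = EXW price + pre-shipment costs + freight + insurance
CIF = 182119.39 + 352.21 + 114.71 + 145.57 + 4156.84 + 62.72 = 186951.44
Import duty = 186951.44 × 21% = 39259.80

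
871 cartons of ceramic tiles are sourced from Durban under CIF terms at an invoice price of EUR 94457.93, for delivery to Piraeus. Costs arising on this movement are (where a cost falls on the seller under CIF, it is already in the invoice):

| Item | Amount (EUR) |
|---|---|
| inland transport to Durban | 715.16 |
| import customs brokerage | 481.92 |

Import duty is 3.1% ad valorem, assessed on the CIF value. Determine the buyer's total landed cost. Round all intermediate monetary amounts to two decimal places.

CIF: the seller pays costs through ocean freight and marine insurance to the destination port.
Already in the invoice (seller's account under CIF): inland to port — exclude.
The CIF price already equals the CIF value: 94457.93
Import duty = 94457.93 × 3.1% = 2928.20
Buyer bears: brokerage 481.92 + duty 2928.20 = 3410.12
Landed cost = invoice 94457.93 + 3410.12 = 97868.05

Total landed cost: EUR 97868.05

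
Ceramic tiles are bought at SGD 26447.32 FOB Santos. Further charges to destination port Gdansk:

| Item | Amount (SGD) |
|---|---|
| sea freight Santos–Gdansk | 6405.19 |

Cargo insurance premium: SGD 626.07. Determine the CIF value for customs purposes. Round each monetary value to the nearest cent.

CIF value: SGD 33478.58

CIF = FOB price + freight + insurance
CIF = 26447.32 + 6405.19 + 626.07 = 33478.58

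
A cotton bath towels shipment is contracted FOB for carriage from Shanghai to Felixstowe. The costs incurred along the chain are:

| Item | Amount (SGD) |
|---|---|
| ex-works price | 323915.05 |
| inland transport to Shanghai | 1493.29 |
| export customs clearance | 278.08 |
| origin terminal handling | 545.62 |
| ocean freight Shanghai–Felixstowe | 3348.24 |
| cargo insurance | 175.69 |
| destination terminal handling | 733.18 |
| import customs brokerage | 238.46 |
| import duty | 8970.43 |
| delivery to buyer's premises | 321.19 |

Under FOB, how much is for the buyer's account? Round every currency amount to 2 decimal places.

Buyer's account: SGD 13787.19

FOB: the seller bears costs until goods are on board at the origin port; the buyer bears freight, insurance and all costs thereafter.
Seller's account: goods 323915.05 + inland to port 1493.29 + export clearance 278.08 + origin terminal 545.62 = 326232.04
Buyer's account: freight 3348.24 + insurance 175.69 + destination terminal 733.18 + brokerage 238.46 + duty 8970.43 + delivery 321.19 = 13787.19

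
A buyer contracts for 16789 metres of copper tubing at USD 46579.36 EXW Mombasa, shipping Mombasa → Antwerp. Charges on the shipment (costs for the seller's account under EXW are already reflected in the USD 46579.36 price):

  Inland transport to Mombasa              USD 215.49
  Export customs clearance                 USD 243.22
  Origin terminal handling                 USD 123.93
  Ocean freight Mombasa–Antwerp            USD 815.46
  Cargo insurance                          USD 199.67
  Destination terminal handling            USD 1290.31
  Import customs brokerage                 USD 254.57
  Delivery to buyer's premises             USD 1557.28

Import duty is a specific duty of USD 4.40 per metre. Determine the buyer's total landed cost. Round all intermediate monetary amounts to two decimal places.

EXW: the seller makes goods available at their premises; the buyer bears all onward costs.
CIF value = EXW price + inland to port + export clearance + origin terminal + freight + insurance = 46579.36 + 215.49 + 243.22 + 123.93 + 815.46 + 199.67 = 48177.13
Import duty = 16789 × 4.40 = 73871.60
Buyer bears: inland to port 215.49 + export clearance 243.22 + origin terminal 123.93 + freight 815.46 + insurance 199.67 + destination terminal 1290.31 + brokerage 254.57 + delivery 1557.28 + duty 73871.60 = 78571.53
Landed cost = invoice 46579.36 + 78571.53 = 125150.89

Total landed cost: USD 125150.89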